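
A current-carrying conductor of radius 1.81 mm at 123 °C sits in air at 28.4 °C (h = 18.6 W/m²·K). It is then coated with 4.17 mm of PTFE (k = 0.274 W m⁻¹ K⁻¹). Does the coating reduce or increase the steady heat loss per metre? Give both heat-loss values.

increases: 20.0 → 44.5 W/m

Critical radius for a cylinder: r_cr = k/h = 0.0147 m = 1.47 cm.
Outer radius after coating: r₂ = 0.00181 + 0.00417 = 0.00598 m.
Since r₁ < r_cr and r₂ ≤ r_cr, the coating moves toward the maximum at r_cr — heat loss rises.
Bare: R = 1/(2πr₁h) = 4.727 m·K/W; Q = 94.6/4.727 = 20.0 W/m.
Coated: R = R_cond + R_conv = 2.125 m·K/W; Q = 94.6/2.125 = 44.5 W/m.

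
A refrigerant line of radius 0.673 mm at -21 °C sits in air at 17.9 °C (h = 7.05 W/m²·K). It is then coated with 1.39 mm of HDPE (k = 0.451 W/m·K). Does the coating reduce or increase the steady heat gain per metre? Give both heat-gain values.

increases: 1.16 → 3.43 W/m

Critical radius for a cylinder: r_cr = k/h = 0.0640 m = 6.40 cm.
Outer radius after coating: r₂ = 6.73×10^-4 + 0.00139 = 0.002063 m.
Since r₁ < r_cr and r₂ ≤ r_cr, the coating moves toward the maximum at r_cr — heat gain rises.
Bare: R = 1/(2πr₁h) = 33.54 m·K/W; Q = 38.9/33.54 = 1.16 W/m.
Coated: R = R_cond + R_conv = 11.34 m·K/W; Q = 38.9/11.34 = 3.43 W/m.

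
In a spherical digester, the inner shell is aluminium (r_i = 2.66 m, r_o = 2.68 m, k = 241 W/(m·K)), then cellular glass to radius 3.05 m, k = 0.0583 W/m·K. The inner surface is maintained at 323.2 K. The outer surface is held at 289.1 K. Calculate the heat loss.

Resistance network (inner→outer):
  R_aluminium = (1/2.66 − 1/2.68)/(4πk) = 0.002806/(4π·241) = 9.264×10^-7 K/W
  R_cellular glass = (1/2.68 − 1/3.05)/(4πk) = 0.04527/(4π·0.0583) = 0.06179 K/W
ΣR = 9.264×10^-7 + 0.06179 = 0.06179 K/W
Q = ΔT/ΣR = (323.2 K − 289.1 K)/0.06179 = 552 W

Q = 552 W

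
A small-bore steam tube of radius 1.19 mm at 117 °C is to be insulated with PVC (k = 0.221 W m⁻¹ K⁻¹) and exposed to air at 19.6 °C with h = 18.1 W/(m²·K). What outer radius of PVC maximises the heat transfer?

r_cr = 1.22 cm

For a cylinder, r_cr = k_ins/h = 0.221/18.1 = 0.0122 m = 1.22 cm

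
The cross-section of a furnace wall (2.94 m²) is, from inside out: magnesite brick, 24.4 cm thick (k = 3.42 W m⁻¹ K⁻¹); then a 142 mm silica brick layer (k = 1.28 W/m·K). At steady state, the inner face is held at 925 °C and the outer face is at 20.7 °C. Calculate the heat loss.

Q = 14600 W

Resistance network (inner→outer):
  R_magnesite brick = L/(kA) = 0.244/(3.42·2.94) = 0.02427 K/W
  R_silica brick = L/(kA) = 0.142/(1.28·2.94) = 0.03773 K/W
ΣR = 0.02427 + 0.03773 = 0.06200 K/W
Q = ΔT/ΣR = (925 °C − 20.7 °C)/0.06200 = 14600 W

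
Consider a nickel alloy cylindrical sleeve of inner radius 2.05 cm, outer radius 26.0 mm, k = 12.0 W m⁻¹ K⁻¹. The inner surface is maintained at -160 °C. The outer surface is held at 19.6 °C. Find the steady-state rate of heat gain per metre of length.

Q' = 2πk·ΔT/ln(r₂/r₁) = 2π × 12.0 × 179.6 / ln(0.0260/0.0205) = 57000 W/m

Q' = 57000 W/m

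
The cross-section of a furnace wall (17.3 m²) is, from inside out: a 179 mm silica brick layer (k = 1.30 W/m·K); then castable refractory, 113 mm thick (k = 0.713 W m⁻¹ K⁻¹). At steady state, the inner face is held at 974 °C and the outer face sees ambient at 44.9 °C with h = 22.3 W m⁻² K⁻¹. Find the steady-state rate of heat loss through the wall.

Treat each layer as a resistance in series:
  R_silica brick = L/(kA) = 0.179/(1.30·17.3) = 0.007959 K/W
  R_castable refractory = L/(kA) = 0.113/(0.713·17.3) = 0.009161 K/W
  R_conv,out = 1/(hA) = 1/(22.3·17.3) = 0.002592 K/W
ΣR = 0.007959 + 0.009161 + 0.002592 = 0.01971 K/W
Q = ΔT/ΣR = (974 °C − 44.9 °C)/0.01971 = 47100 W

Q = 47.1 kW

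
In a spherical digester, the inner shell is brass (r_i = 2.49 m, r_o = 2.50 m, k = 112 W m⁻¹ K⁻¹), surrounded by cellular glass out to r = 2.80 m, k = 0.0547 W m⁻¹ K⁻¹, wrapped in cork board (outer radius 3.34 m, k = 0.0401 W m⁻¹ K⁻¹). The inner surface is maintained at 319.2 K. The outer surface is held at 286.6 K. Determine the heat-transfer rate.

Treat each layer as a resistance in series:
  R_brass = (1/2.49 − 1/2.50)/(4πk) = 0.001606/(4π·112) = 1.141×10^-6 K/W
  R_cellular glass = (1/2.50 − 1/2.80)/(4πk) = 0.04286/(4π·0.0547) = 0.06235 K/W
  R_cork board = (1/2.80 − 1/3.34)/(4πk) = 0.05774/(4π·0.0401) = 0.1146 K/W
ΣR = 1.141×10^-6 + 0.06235 + 0.1146 = 0.1770 K/W
Q = ΔT/ΣR = (319.2 K − 286.6 K)/0.1770 = 184 W

Q = 184 W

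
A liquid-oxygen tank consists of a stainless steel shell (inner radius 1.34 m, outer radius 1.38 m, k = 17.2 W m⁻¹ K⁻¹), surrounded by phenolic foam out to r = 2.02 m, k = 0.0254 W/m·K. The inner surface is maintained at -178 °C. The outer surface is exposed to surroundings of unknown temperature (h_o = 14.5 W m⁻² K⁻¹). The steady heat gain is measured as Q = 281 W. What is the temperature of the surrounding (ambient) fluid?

T_out = 24.5 °C

Series resistances:
  R_stainless steel = (1/1.34 − 1/1.38)/(4πk) = 0.02163/(4π·17.2) = 1.001×10^-4 K/W
  R_phenolic foam = (1/1.38 − 1/2.02)/(4πk) = 0.2296/(4π·0.0254) = 0.7193 K/W
  R_conv,out = 1/(4πr²h) = 1/(4π·2.02²·14.5) = 0.001345 K/W
ΣR = 0.7207 K/W
ΔT = Q·ΣR = 281 × 0.7207 = 202.5 K
Heat flows inward, so T_out = T_in + ΔT = -178 + 202.5 = 24.5 °C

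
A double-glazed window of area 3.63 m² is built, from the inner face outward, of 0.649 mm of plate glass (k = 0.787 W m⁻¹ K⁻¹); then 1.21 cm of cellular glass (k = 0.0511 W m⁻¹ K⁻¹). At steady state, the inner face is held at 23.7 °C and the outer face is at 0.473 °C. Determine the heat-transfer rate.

Resistance network (inner→outer):
  R_plate glass = L/(kA) = 6.49×10^-4/(0.787·3.63) = 2.272×10^-4 K/W
  R_cellular glass = L/(kA) = 0.0121/(0.0511·3.63) = 0.06523 K/W
ΣR = 2.272×10^-4 + 0.06523 = 0.06546 K/W
Q = ΔT/ΣR = (23.7 °C − 0.473 °C)/0.06546 = 355 W

Q = 355 W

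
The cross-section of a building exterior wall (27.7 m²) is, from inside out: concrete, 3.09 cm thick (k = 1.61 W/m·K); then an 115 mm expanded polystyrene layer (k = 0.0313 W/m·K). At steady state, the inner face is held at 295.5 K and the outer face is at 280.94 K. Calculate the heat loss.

Q = 109 W

Resistance network (inner→outer):
  R_concrete = L/(kA) = 0.0309/(1.61·27.7) = 6.929×10^-4 K/W
  R_expanded polystyrene = L/(kA) = 0.115/(0.0313·27.7) = 0.1326 K/W
ΣR = 6.929×10^-4 + 0.1326 = 0.1333 K/W
Q = ΔT/ΣR = (295.5 K − 280.94 K)/0.1333 = 109 W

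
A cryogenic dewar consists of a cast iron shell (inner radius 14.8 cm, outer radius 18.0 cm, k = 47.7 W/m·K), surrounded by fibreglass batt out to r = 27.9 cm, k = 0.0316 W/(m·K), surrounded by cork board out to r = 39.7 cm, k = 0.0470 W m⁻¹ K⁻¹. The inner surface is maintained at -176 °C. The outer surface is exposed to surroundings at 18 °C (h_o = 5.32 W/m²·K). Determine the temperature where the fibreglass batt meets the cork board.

Resistance network (inner→outer):
  R_cast iron = (1/0.148 − 1/0.180)/(4πk) = 1.201/(4π·47.7) = 0.002004 K/W
  R_fibreglass batt = (1/0.180 − 1/0.279)/(4πk) = 1.971/(4π·0.0316) = 4.964 K/W
  R_cork board = (1/0.279 − 1/0.397)/(4πk) = 1.065/(4π·0.0470) = 1.804 K/W
  R_conv,out = 1/(4πr²h) = 1/(4π·0.397²·5.32) = 0.09491 K/W
ΣR = 0.002004 + 4.964 + 1.804 + 0.09491 = 6.865 K/W
Q = ΔT/ΣR = (-176 °C − 18 °C)/6.865 = -28.26 W
From the inner boundary to the fibreglass batt/cork board interface, ΣR_partial = 4.966 K/W.
T_interface = T_in − Q·ΣR_partial = -176 °C − (-28.26)(4.966) = -35.7 °C

T = -35.7 °C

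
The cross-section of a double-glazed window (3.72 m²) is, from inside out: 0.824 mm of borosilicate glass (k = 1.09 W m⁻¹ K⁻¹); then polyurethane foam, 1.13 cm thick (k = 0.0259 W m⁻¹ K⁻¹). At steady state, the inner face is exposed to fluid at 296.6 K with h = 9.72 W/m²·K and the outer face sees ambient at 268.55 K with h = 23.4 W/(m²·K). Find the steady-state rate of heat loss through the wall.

Q = 179 W

Treat each layer as a resistance in series:
  R_conv,in = 1/(hA) = 1/(9.72·3.72) = 0.02766 K/W
  R_borosilicate glass = L/(kA) = 8.24×10^-4/(1.09·3.72) = 2.032×10^-4 K/W
  R_polyurethane foam = L/(kA) = 0.0113/(0.0259·3.72) = 0.1173 K/W
  R_conv,out = 1/(hA) = 1/(23.4·3.72) = 0.01149 K/W
ΣR = 0.02766 + 2.032×10^-4 + 0.1173 + 0.01149 = 0.1567 K/W
Q = ΔT/ΣR = (296.6 K − 268.55 K)/0.1567 = 179 W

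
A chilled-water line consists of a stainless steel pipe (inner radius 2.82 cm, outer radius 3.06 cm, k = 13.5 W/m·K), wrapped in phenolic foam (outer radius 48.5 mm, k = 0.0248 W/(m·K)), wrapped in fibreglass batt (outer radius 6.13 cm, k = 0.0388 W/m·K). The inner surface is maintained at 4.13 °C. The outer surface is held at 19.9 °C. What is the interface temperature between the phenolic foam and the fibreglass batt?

Resistance network (inner→outer):
  R'_stainless steel = ln(0.0306/0.0282)/(2πk) = 0.08168/(2π·13.5) = 9.629×10^-4 m·K/W
  R'_phenolic foam = ln(0.0485/0.0306)/(2πk) = 0.4606/(2π·0.0248) = 2.956 m·K/W
  R'_fibreglass batt = ln(0.0613/0.0485)/(2πk) = 0.2342/(2π·0.0388) = 0.9607 m·K/W
ΣR = 9.629×10^-4 + 2.956 + 0.9607 = 3.918 m·K/W
Q' = ΔT/ΣR = (4.13 °C − 19.9 °C)/3.918 = -4.025 W/m
From the inner boundary to the phenolic foam/fibreglass batt interface, ΣR_partial = 2.957 m·K/W.
T_interface = T_in − Q'·ΣR_partial = 4.13 °C − (-4.025)(2.957) = 16.0 °C

T = 16.0 °C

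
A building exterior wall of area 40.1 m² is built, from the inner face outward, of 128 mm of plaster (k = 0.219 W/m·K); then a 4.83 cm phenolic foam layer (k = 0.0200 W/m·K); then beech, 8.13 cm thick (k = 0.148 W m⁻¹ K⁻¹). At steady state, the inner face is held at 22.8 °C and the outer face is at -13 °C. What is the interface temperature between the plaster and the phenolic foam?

Treat each layer as a resistance in series:
  R_plaster = L/(kA) = 0.128/(0.219·40.1) = 0.01458 K/W
  R_phenolic foam = L/(kA) = 0.0483/(0.0200·40.1) = 0.06022 K/W
  R_beech = L/(kA) = 0.0813/(0.148·40.1) = 0.01370 K/W
ΣR = 0.01458 + 0.06022 + 0.01370 = 0.08850 K/W
Q = ΔT/ΣR = (22.8 °C − -13 °C)/0.08850 = 404.5 W
From the inner boundary to the plaster/phenolic foam interface, ΣR_partial = 0.01458 K/W.
T_interface = T_in − Q·ΣR_partial = 22.8 °C − (404.5)(0.01458) = 16.9 °C

T = 16.9 °C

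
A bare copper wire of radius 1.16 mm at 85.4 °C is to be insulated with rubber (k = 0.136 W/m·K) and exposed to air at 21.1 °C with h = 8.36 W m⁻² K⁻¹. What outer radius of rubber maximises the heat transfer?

For a cylinder, r_cr = k_ins/h = 0.136/8.36 = 0.0163 m = 1.63 cm

r_cr = 1.63 cm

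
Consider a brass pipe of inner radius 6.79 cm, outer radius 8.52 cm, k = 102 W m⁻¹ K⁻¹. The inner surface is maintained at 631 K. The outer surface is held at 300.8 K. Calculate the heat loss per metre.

Q' = 2πk·ΔT/ln(r₂/r₁) = 2π × 102 × 330.2 / ln(0.0852/0.0679) = 9.32×10^5 W/m

Q' = 9.32×10^5 W/m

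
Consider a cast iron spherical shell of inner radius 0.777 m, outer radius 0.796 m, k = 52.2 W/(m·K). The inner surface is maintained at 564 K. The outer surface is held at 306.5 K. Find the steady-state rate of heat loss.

Q = 4πk·ΔT/(1/r₁ − 1/r₂) = 4π × 52.2 × 257.5 / (1/0.777 − 1/0.796) = 5.50×10^6 W

Q = 5500 kW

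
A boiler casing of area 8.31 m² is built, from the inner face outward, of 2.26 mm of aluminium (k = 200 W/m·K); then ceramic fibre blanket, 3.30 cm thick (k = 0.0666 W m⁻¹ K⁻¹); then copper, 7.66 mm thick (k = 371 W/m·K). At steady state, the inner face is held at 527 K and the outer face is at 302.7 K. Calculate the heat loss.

Series thermal resistances, inner to outer:
  R_aluminium = L/(kA) = 0.00226/(200·8.31) = 1.360×10^-6 K/W
  R_ceramic fibre blanket = L/(kA) = 0.0330/(0.0666·8.31) = 0.05963 K/W
  R_copper = L/(kA) = 0.00766/(371·8.31) = 2.485×10^-6 K/W
ΣR = 1.360×10^-6 + 0.05963 + 2.485×10^-6 = 0.05963 K/W
Q = ΔT/ΣR = (527 K − 302.7 K)/0.05963 = 3760 W

Q = 3.76 kW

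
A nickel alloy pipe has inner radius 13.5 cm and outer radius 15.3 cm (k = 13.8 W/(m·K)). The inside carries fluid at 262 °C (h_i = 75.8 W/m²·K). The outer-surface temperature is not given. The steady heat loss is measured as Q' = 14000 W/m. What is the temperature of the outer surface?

Series resistances:
  R'_conv,in = 1/(2πr h) = 1/(2π·0.135·75.8) = 0.01555 m·K/W
  R'_nickel alloy = ln(0.153/0.135)/(2πk) = 0.1252/(2π·13.8) = 0.001444 m·K/W
ΣR = 0.01700 m·K/W
ΔT = Q'·ΣR = 14000 × 0.01700 = 238.0 K
Heat flows outward, so T_out = T_in − ΔT = 262 − 238.0 = 24.0 °C

T_out = 24.0 °C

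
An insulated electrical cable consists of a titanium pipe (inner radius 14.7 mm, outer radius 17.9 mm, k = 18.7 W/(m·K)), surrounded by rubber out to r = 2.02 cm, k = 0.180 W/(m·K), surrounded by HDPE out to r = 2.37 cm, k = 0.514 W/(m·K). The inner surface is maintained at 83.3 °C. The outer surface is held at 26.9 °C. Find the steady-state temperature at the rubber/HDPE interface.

T = 44.6 °C

Resistance network (inner→outer):
  R'_titanium = ln(0.0179/0.0147)/(2πk) = 0.1970/(2π·18.7) = 0.001676 m·K/W
  R'_rubber = ln(0.0202/0.0179)/(2πk) = 0.1209/(2π·0.180) = 0.1069 m·K/W
  R'_HDPE = ln(0.0237/0.0202)/(2πk) = 0.1598/(2π·0.514) = 0.04948 m·K/W
ΣR = 0.001676 + 0.1069 + 0.04948 = 0.1581 m·K/W
Q' = ΔT/ΣR = (83.3 °C − 26.9 °C)/0.1581 = 356.7 W/m
From the inner boundary to the rubber/HDPE interface, ΣR_partial = 0.1086 m·K/W.
T_interface = T_in − Q'·ΣR_partial = 83.3 °C − (356.7)(0.1086) = 44.6 °C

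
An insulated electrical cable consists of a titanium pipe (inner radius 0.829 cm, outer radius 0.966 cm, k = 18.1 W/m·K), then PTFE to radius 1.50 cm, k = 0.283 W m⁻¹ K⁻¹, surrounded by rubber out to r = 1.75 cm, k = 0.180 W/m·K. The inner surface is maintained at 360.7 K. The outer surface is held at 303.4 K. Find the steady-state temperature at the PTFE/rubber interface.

T = 323.7 K

Resistance network (inner→outer):
  R'_titanium = ln(0.00966/0.00829)/(2πk) = 0.1529/(2π·18.1) = 0.001345 m·K/W
  R'_PTFE = ln(0.0150/0.00966)/(2πk) = 0.4401/(2π·0.283) = 0.2475 m·K/W
  R'_rubber = ln(0.0175/0.0150)/(2πk) = 0.1542/(2π·0.180) = 0.1363 m·K/W
ΣR = 0.001345 + 0.2475 + 0.1363 = 0.3851 m·K/W
Q' = ΔT/ΣR = (360.7 K − 303.4 K)/0.3851 = 148.8 W/m
From the inner boundary to the PTFE/rubber interface, ΣR_partial = 0.2488 m·K/W.
T_interface = T_in − Q'·ΣR_partial = 360.7 K − (148.8)(0.2488) = 323.7 K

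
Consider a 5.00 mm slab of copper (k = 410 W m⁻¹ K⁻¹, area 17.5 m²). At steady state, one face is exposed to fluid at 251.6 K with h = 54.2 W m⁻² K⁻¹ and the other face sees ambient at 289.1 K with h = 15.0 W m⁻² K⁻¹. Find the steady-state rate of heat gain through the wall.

Resistance network (inner→outer):
  R_conv,in = 1/(hA) = 1/(54.2·17.5) = 0.001054 K/W
  R_copper = L/(kA) = 0.00500/(410·17.5) = 6.969×10^-7 K/W
  R_conv,out = 1/(hA) = 1/(15.0·17.5) = 0.003810 K/W
ΣR = 0.001054 + 6.969×10^-7 + 0.003810 = 0.004865 K/W
Q = ΔT/ΣR = (251.6 K − 289.1 K)/0.004865 = -7710 W
(Negative Q ⇒ heat flows inward; heat gain = 7710 W.)

Q = 7.71 kW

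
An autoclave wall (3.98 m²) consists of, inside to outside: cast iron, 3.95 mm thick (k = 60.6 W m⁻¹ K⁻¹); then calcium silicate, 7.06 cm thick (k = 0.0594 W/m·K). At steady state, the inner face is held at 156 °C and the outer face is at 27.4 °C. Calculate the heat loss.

Q = 431 W

Resistance network (inner→outer):
  R_cast iron = L/(kA) = 0.00395/(60.6·3.98) = 1.638×10^-5 K/W
  R_calcium silicate = L/(kA) = 0.0706/(0.0594·3.98) = 0.2986 K/W
ΣR = 1.638×10^-5 + 0.2986 = 0.2986 K/W
Q = ΔT/ΣR = (156 °C − 27.4 °C)/0.2986 = 431 W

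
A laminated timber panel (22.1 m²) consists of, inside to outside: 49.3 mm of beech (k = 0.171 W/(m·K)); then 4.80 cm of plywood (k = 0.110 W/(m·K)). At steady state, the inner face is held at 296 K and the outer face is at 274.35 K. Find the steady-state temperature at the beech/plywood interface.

Series thermal resistances, inner to outer:
  R_beech = L/(kA) = 0.0493/(0.171·22.1) = 0.01305 K/W
  R_plywood = L/(kA) = 0.0480/(0.110·22.1) = 0.01974 K/W
ΣR = 0.01305 + 0.01974 = 0.03279 K/W
Q = ΔT/ΣR = (296 K − 274.35 K)/0.03279 = 660.3 W
From the inner boundary to the beech/plywood interface, ΣR_partial = 0.01305 K/W.
T_interface = T_in − Q·ΣR_partial = 296 K − (660.3)(0.01305) = 287.4 K

T = 287.4 K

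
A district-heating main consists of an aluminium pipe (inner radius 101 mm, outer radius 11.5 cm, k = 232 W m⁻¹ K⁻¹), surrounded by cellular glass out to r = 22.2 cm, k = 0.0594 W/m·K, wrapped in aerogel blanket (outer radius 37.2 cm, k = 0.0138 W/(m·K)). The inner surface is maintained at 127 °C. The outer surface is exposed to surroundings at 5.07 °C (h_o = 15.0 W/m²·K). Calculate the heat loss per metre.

Q' = 15.7 W/m

Series thermal resistances, inner to outer:
  R'_aluminium = ln(0.115/0.101)/(2πk) = 0.1298/(2π·232) = 8.905×10^-5 m·K/W
  R'_cellular glass = ln(0.222/0.115)/(2πk) = 0.6577/(2π·0.0594) = 1.762 m·K/W
  R'_aerogel blanket = ln(0.372/0.222)/(2πk) = 0.5162/(2π·0.0138) = 5.954 m·K/W
  R'_conv,out = 1/(2πr h) = 1/(2π·0.372·15.0) = 0.02852 m·K/W
ΣR = 8.905×10^-5 + 1.762 + 5.954 + 0.02852 = 7.745 m·K/W
Q' = ΔT/ΣR = (127 °C − 5.07 °C)/7.745 = 15.7 W/m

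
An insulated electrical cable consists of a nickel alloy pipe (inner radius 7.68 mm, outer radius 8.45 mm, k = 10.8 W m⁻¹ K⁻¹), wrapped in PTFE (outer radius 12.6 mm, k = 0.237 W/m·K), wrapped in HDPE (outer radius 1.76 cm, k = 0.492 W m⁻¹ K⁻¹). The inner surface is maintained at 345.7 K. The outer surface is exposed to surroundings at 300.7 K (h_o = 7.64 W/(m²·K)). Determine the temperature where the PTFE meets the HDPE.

Resistance network (inner→outer):
  R'_nickel alloy = ln(0.00845/0.00768)/(2πk) = 0.09555/(2π·10.8) = 0.001408 m·K/W
  R'_PTFE = ln(0.0126/0.00845)/(2πk) = 0.3995/(2π·0.237) = 0.2683 m·K/W
  R'_HDPE = ln(0.0176/0.0126)/(2πk) = 0.3342/(2π·0.492) = 0.1081 m·K/W
  R'_conv,out = 1/(2πr h) = 1/(2π·0.0176·7.64) = 1.184 m·K/W
ΣR = 0.001408 + 0.2683 + 0.1081 + 1.184 = 1.562 m·K/W
Q' = ΔT/ΣR = (345.7 K − 300.7 K)/1.562 = 28.81 W/m
From the inner boundary to the PTFE/HDPE interface, ΣR_partial = 0.2697 m·K/W.
T_interface = T_in − Q'·ΣR_partial = 345.7 K − (28.81)(0.2697) = 337.9 K

T = 337.9 K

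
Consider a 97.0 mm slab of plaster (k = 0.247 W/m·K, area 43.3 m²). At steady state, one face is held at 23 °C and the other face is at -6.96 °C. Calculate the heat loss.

Q = 3.30 kW

Q = kA·ΔT/L = 0.247 × 43.3 × |23 °C − -6.96 °C| / 0.0970 = 3300 W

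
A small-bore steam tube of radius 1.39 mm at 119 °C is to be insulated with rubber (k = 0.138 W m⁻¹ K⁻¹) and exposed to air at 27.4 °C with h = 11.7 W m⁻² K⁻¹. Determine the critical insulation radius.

r_cr = 1.18 cm

For a cylinder, r_cr = k_ins/h = 0.138/11.7 = 0.0118 m = 1.18 cm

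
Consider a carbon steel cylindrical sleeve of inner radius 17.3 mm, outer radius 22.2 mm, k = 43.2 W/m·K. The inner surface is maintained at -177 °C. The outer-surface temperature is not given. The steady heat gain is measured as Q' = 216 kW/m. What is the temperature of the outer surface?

Series resistances:
  R'_carbon steel = ln(0.0222/0.0173)/(2πk) = 0.2494/(2π·43.2) = 9.188×10^-4 m·K/W
ΣR = 9.188×10^-4 m·K/W
ΔT = Q'·ΣR = 2.16×10^5 × 9.188×10^-4 = 198.5 K
Heat flows inward, so T_out = T_in + ΔT = -177 + 198.5 = 21.5 °C

T_out = 21.5 °C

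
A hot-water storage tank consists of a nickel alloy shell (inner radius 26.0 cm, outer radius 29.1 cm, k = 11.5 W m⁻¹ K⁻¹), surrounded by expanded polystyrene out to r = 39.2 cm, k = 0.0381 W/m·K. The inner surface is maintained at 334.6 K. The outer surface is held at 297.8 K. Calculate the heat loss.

Treat each layer as a resistance in series:
  R_nickel alloy = (1/0.260 − 1/0.291)/(4πk) = 0.4097/(4π·11.5) = 0.002835 K/W
  R_expanded polystyrene = (1/0.291 − 1/0.392)/(4πk) = 0.8854/(4π·0.0381) = 1.849 K/W
ΣR = 0.002835 + 1.849 = 1.852 K/W
Q = ΔT/ΣR = (334.6 K − 297.8 K)/1.852 = 19.9 W

Q = 19.9 W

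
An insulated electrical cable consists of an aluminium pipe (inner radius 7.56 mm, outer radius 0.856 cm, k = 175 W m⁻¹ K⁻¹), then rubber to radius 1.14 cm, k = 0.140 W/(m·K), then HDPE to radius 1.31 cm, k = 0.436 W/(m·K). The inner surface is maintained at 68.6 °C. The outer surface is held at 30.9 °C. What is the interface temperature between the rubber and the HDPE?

T = 36.0 °C

Series thermal resistances, inner to outer:
  R'_aluminium = ln(0.00856/0.00756)/(2πk) = 0.1242/(2π·175) = 1.130×10^-4 m·K/W
  R'_rubber = ln(0.0114/0.00856)/(2πk) = 0.2865/(2π·0.140) = 0.3257 m·K/W
  R'_HDPE = ln(0.0131/0.0114)/(2πk) = 0.1390/(2π·0.436) = 0.05074 m·K/W
ΣR = 1.130×10^-4 + 0.3257 + 0.05074 = 0.3766 m·K/W
Q' = ΔT/ΣR = (68.6 °C − 30.9 °C)/0.3766 = 100.1 W/m
From the inner boundary to the rubber/HDPE interface, ΣR_partial = 0.3258 m·K/W.
T_interface = T_in − Q'·ΣR_partial = 68.6 °C − (100.1)(0.3258) = 36.0 °C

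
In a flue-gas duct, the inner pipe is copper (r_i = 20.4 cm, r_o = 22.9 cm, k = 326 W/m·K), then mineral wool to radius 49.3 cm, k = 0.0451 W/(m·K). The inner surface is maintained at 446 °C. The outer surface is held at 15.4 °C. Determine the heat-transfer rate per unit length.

Series thermal resistances, inner to outer:
  R'_copper = ln(0.229/0.204)/(2πk) = 0.1156/(2π·326) = 5.644×10^-5 m·K/W
  R'_mineral wool = ln(0.493/0.229)/(2πk) = 0.7668/(2π·0.0451) = 2.706 m·K/W
ΣR = 5.644×10^-5 + 2.706 = 2.706 m·K/W
Q' = ΔT/ΣR = (446 °C − 15.4 °C)/2.706 = 159 W/m

Q' = 159 W/m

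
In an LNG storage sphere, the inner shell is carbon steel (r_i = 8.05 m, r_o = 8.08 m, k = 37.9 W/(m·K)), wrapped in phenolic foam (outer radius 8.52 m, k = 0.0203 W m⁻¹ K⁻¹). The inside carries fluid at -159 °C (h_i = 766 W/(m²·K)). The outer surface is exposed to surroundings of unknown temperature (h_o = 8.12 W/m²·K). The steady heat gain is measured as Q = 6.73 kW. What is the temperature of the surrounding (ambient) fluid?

T_out = 10.5 °C

Series resistances:
  R_conv,in = 1/(4πr²h) = 1/(4π·8.05²·766) = 1.603×10^-6 K/W
  R_carbon steel = (1/8.05 − 1/8.08)/(4πk) = 4.612×10^-4/(4π·37.9) = 9.684×10^-7 K/W
  R_phenolic foam = (1/8.08 − 1/8.52)/(4πk) = 0.006391/(4π·0.0203) = 0.02506 K/W
  R_conv,out = 1/(4πr²h) = 1/(4π·8.52²·8.12) = 1.350×10^-4 K/W
ΣR = 0.02519 K/W
ΔT = Q·ΣR = 6730 × 0.02519 = 169.5 K
Heat flows inward, so T_out = T_in + ΔT = -159 + 169.5 = 10.5 °C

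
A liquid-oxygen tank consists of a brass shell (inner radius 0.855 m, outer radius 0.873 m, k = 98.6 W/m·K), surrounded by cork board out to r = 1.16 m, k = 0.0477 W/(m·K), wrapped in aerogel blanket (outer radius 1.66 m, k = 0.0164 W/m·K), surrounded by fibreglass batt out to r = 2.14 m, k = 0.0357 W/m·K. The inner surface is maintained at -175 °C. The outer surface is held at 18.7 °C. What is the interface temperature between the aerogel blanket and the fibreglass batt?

Treat each layer as a resistance in series:
  R_brass = (1/0.855 − 1/0.873)/(4πk) = 0.02412/(4π·98.6) = 1.946×10^-5 K/W
  R_cork board = (1/0.873 − 1/1.16)/(4πk) = 0.2834/(4π·0.0477) = 0.4728 K/W
  R_aerogel blanket = (1/1.16 − 1/1.66)/(4πk) = 0.2597/(4π·0.0164) = 1.260 K/W
  R_fibreglass batt = (1/1.66 − 1/2.14)/(4πk) = 0.1351/(4π·0.0357) = 0.3012 K/W
ΣR = 1.946×10^-5 + 0.4728 + 1.260 + 0.3012 = 2.034 K/W
Q = ΔT/ΣR = (-175 °C − 18.7 °C)/2.034 = -95.23 W
From the inner boundary to the aerogel blanket/fibreglass batt interface, ΣR_partial = 1.733 K/W.
T_interface = T_in − Q·ΣR_partial = -175 °C − (-95.23)(1.733) = -10.0 °C

T = -10.0 °C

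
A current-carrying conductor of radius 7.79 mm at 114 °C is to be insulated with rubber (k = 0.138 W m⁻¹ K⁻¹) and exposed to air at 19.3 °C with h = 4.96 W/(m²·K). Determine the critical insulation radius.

r_cr = 2.78 cm

For a cylinder, r_cr = k_ins/h = 0.138/4.96 = 0.0278 m = 2.78 cm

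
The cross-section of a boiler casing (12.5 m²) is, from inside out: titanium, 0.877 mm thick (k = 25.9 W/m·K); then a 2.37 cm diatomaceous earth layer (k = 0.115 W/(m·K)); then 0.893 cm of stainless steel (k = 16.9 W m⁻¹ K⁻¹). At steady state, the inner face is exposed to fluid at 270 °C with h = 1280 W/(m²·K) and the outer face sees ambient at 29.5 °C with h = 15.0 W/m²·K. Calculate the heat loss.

Q = 11000 W

Series thermal resistances, inner to outer:
  R_conv,in = 1/(hA) = 1/(1280·12.5) = 6.250×10^-5 K/W
  R_titanium = L/(kA) = 8.77×10^-4/(25.9·12.5) = 2.709×10^-6 K/W
  R_diatomaceous earth = L/(kA) = 0.0237/(0.115·12.5) = 0.01649 K/W
  R_stainless steel = L/(kA) = 0.00893/(16.9·12.5) = 4.227×10^-5 K/W
  R_conv,out = 1/(hA) = 1/(15.0·12.5) = 0.005333 K/W
ΣR = 6.250×10^-5 + 2.709×10^-6 + 0.01649 + 4.227×10^-5 + 0.005333 = 0.02193 K/W
Q = ΔT/ΣR = (270 °C − 29.5 °C)/0.02193 = 11000 W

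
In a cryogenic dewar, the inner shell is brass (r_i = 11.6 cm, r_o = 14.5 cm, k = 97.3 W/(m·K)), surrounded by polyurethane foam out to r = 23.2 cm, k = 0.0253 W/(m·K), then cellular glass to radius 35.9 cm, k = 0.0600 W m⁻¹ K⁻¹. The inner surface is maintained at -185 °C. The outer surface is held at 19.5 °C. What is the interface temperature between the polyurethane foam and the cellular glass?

Series thermal resistances, inner to outer:
  R_brass = (1/0.116 − 1/0.145)/(4πk) = 1.724/(4π·97.3) = 0.001410 K/W
  R_polyurethane foam = (1/0.145 − 1/0.232)/(4πk) = 2.586/(4π·0.0253) = 8.135 K/W
  R_cellular glass = (1/0.232 − 1/0.359)/(4πk) = 1.525/(4π·0.0600) = 2.022 K/W
ΣR = 0.001410 + 8.135 + 2.022 = 10.16 K/W
Q = ΔT/ΣR = (-185 °C − 19.5 °C)/10.16 = -20.13 W
From the inner boundary to the polyurethane foam/cellular glass interface, ΣR_partial = 8.136 K/W.
T_interface = T_in − Q·ΣR_partial = -185 °C − (-20.13)(8.136) = -21.2 °C

T = -21.2 °C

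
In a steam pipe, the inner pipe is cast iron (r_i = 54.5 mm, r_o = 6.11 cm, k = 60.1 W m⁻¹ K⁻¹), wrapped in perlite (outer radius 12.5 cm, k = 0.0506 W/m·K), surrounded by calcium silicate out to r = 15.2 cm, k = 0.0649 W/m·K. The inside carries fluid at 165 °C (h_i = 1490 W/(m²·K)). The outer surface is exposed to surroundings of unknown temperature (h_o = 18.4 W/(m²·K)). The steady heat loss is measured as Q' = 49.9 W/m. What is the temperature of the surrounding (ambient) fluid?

T_out = 25.8 °C

Series resistances:
  R'_conv,in = 1/(2πr h) = 1/(2π·0.0545·1490) = 0.001960 m·K/W
  R'_cast iron = ln(0.0611/0.0545)/(2πk) = 0.1143/(2π·60.1) = 3.027×10^-4 m·K/W
  R'_perlite = ln(0.125/0.0611)/(2πk) = 0.7158/(2π·0.0506) = 2.251 m·K/W
  R'_calcium silicate = ln(0.152/0.125)/(2πk) = 0.1956/(2π·0.0649) = 0.4796 m·K/W
  R'_conv,out = 1/(2πr h) = 1/(2π·0.152·18.4) = 0.05691 m·K/W
ΣR = 2.790 m·K/W
ΔT = Q'·ΣR = 49.9 × 2.790 = 139.2 K
Heat flows outward, so T_out = T_in − ΔT = 165 − 139.2 = 25.8 °C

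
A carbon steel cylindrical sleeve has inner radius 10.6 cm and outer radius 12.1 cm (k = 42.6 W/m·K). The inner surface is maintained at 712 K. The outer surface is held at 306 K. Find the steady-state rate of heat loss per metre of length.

Q' = 821 kW/m

Q' = 2πk·ΔT/ln(r₂/r₁) = 2π × 42.6 × 406 / ln(0.121/0.106) = 8.21×10^5 W/m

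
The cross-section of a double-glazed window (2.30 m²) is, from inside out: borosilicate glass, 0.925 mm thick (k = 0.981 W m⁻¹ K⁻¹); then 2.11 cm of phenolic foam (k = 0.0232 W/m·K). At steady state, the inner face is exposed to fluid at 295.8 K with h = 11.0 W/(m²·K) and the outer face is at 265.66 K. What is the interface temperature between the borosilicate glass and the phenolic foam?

Resistance network (inner→outer):
  R_conv,in = 1/(hA) = 1/(11.0·2.30) = 0.03953 K/W
  R_borosilicate glass = L/(kA) = 9.25×10^-4/(0.981·2.30) = 4.100×10^-4 K/W
  R_phenolic foam = L/(kA) = 0.0211/(0.0232·2.30) = 0.3954 K/W
ΣR = 0.03953 + 4.100×10^-4 + 0.3954 = 0.4353 K/W
Q = ΔT/ΣR = (295.8 K − 265.66 K)/0.4353 = 69.24 W
From the inner boundary to the borosilicate glass/phenolic foam interface, ΣR_partial = 0.03994 K/W.
T_interface = T_in − Q·ΣR_partial = 295.8 K − (69.24)(0.03994) = 293.0 K

T = 293.0 K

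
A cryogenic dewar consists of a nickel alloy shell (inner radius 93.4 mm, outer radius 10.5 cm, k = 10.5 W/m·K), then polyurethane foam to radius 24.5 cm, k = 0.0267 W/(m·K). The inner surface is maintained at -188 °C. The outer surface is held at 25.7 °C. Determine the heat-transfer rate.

Q = 13.2 W

Treat each layer as a resistance in series:
  R_nickel alloy = (1/0.0934 − 1/0.105)/(4πk) = 1.183/(4π·10.5) = 0.008964 K/W
  R_polyurethane foam = (1/0.105 − 1/0.245)/(4πk) = 5.442/(4π·0.0267) = 16.22 K/W
ΣR = 0.008964 + 16.22 = 16.23 K/W
Q = ΔT/ΣR = (-188 °C − 25.7 °C)/16.23 = -13.2 W
(Negative Q ⇒ heat flows inward; heat gain = 13.2 W.)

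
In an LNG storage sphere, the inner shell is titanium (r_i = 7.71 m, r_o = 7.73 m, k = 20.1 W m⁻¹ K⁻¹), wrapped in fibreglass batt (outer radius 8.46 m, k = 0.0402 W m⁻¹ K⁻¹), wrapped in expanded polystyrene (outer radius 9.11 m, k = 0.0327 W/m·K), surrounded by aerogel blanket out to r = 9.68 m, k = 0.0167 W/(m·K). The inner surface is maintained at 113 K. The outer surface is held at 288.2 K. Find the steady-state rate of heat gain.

Q = 2.39 kW

Series thermal resistances, inner to outer:
  R_titanium = (1/7.71 − 1/7.73)/(4πk) = 3.356×10^-4/(4π·20.1) = 1.329×10^-6 K/W
  R_fibreglass batt = (1/7.73 − 1/8.46)/(4πk) = 0.01116/(4π·0.0402) = 0.02210 K/W
  R_expanded polystyrene = (1/8.46 − 1/9.11)/(4πk) = 0.008434/(4π·0.0327) = 0.02052 K/W
  R_aerogel blanket = (1/9.11 − 1/9.68)/(4πk) = 0.006464/(4π·0.0167) = 0.03080 K/W
ΣR = 1.329×10^-6 + 0.02210 + 0.02052 + 0.03080 = 0.07342 K/W
Q = ΔT/ΣR = (113 K − 288.2 K)/0.07342 = -2390 W
(Negative Q ⇒ heat flows inward; heat gain = 2390 W.)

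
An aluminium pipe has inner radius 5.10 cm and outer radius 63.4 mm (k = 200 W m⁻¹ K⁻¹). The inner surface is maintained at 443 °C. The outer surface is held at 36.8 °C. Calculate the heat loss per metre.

Q' = 2πk·ΔT/ln(r₂/r₁) = 2π × 200 × 406.2 / ln(0.0634/0.0510) = 2.35×10^6 W/m

Q' = 2.35×10^6 W/m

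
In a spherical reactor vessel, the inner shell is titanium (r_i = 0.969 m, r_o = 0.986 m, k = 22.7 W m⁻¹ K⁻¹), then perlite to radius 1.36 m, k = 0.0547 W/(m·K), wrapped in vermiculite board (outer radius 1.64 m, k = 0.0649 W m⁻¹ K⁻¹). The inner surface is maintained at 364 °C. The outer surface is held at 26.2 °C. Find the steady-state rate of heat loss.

Series thermal resistances, inner to outer:
  R_titanium = (1/0.969 − 1/0.986)/(4πk) = 0.01779/(4π·22.7) = 6.238×10^-5 K/W
  R_perlite = (1/0.986 − 1/1.36)/(4πk) = 0.2789/(4π·0.0547) = 0.4058 K/W
  R_vermiculite board = (1/1.36 − 1/1.64)/(4πk) = 0.1255/(4π·0.0649) = 0.1539 K/W
ΣR = 6.238×10^-5 + 0.4058 + 0.1539 = 0.5598 K/W
Q = ΔT/ΣR = (364 °C − 26.2 °C)/0.5598 = 603 W

Q = 603 W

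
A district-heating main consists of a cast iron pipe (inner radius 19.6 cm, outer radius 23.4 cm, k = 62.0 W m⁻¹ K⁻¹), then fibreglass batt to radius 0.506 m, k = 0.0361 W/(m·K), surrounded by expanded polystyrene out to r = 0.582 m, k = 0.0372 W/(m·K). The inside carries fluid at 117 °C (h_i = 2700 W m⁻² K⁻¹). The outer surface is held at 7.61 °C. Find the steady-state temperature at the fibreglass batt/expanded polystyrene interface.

Series thermal resistances, inner to outer:
  R'_conv,in = 1/(2πr h) = 1/(2π·0.196·2700) = 3.007×10^-4 m·K/W
  R'_cast iron = ln(0.234/0.196)/(2πk) = 0.1772/(2π·62.0) = 4.549×10^-4 m·K/W
  R'_fibreglass batt = ln(0.506/0.234)/(2πk) = 0.7712/(2π·0.0361) = 3.400 m·K/W
  R'_expanded polystyrene = ln(0.582/0.506)/(2πk) = 0.1399/(2π·0.0372) = 0.5987 m·K/W
ΣR = 3.007×10^-4 + 4.549×10^-4 + 3.400 + 0.5987 = 3.999 m·K/W
Q' = ΔT/ΣR = (117 °C − 7.61 °C)/3.999 = 27.35 W/m
From the inner boundary to the fibreglass batt/expanded polystyrene interface, ΣR_partial = 3.401 m·K/W.
T_interface = T_in − Q'·ΣR_partial = 117 °C − (27.35)(3.401) = 24.0 °C

T = 24.0 °C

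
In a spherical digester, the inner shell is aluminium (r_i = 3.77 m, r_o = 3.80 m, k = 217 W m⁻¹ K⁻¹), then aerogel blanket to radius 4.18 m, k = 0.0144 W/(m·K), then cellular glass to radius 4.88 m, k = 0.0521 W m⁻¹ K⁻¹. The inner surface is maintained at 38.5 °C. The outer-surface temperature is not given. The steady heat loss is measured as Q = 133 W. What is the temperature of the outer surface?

T_out = 13.9 °C

Sum the resistances:
  R_aluminium = (1/3.77 − 1/3.80)/(4πk) = 0.002094/(4π·217) = 7.679×10^-7 K/W
  R_aerogel blanket = (1/3.80 − 1/4.18)/(4πk) = 0.02392/(4π·0.0144) = 0.1322 K/W
  R_cellular glass = (1/4.18 − 1/4.88)/(4πk) = 0.03432/(4π·0.0521) = 0.05241 K/W
ΣR = 0.1846 K/W
ΔT = Q·ΣR = 133 × 0.1846 = 24.55 K
Heat flows outward, so T_out = T_in − ΔT = 38.5 − 24.55 = 13.9 °C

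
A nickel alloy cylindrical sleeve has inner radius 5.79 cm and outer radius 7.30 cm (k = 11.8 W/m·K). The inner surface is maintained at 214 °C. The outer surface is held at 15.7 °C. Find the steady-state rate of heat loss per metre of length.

Q' = 63.4 kW/m

Q' = 2πk·ΔT/ln(r₂/r₁) = 2π × 11.8 × 198.3 / ln(0.0730/0.0579) = 63400 W/m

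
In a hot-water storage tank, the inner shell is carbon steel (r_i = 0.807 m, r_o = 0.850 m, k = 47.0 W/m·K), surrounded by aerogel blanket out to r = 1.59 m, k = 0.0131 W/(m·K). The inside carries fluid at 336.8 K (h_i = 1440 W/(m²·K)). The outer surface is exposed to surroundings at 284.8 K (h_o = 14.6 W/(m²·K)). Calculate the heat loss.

Q = 15.6 W

Treat each layer as a resistance in series:
  R_conv,in = 1/(4πr²h) = 1/(4π·0.807²·1440) = 8.486×10^-5 K/W
  R_carbon steel = (1/0.807 − 1/0.850)/(4πk) = 0.06269/(4π·47.0) = 1.061×10^-4 K/W
  R_aerogel blanket = (1/0.850 − 1/1.59)/(4πk) = 0.5475/(4π·0.0131) = 3.326 K/W
  R_conv,out = 1/(4πr²h) = 1/(4π·1.59²·14.6) = 0.002156 K/W
ΣR = 8.486×10^-5 + 1.061×10^-4 + 3.326 + 0.002156 = 3.328 K/W
Q = ΔT/ΣR = (336.8 K − 284.8 K)/3.328 = 15.6 W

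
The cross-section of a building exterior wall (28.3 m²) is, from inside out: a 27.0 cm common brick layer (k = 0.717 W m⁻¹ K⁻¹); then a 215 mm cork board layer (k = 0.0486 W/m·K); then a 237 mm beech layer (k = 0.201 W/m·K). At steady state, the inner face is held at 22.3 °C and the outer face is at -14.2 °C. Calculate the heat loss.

Q = 173 W

Series thermal resistances, inner to outer:
  R_common brick = L/(kA) = 0.270/(0.717·28.3) = 0.01331 K/W
  R_cork board = L/(kA) = 0.215/(0.0486·28.3) = 0.1563 K/W
  R_beech = L/(kA) = 0.237/(0.201·28.3) = 0.04166 K/W
ΣR = 0.01331 + 0.1563 + 0.04166 = 0.2113 K/W
Q = ΔT/ΣR = (22.3 °C − -14.2 °C)/0.2113 = 173 W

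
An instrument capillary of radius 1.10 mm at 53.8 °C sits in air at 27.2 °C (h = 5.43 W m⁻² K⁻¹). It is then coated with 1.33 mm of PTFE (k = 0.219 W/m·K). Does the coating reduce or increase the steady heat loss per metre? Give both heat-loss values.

increases: 0.998 → 2.10 W/m

Critical radius for a cylinder: r_cr = k/h = 0.0403 m = 4.03 cm.
Outer radius after coating: r₂ = 0.00110 + 0.00133 = 0.00243 m.
Since r₁ < r_cr and r₂ ≤ r_cr, the coating moves toward the maximum at r_cr — heat loss rises.
Bare: R = 1/(2πr₁h) = 26.65 m·K/W; Q = 26.6/26.65 = 0.998 W/m.
Coated: R = R_cond + R_conv = 12.64 m·K/W; Q = 26.6/12.64 = 2.10 W/m.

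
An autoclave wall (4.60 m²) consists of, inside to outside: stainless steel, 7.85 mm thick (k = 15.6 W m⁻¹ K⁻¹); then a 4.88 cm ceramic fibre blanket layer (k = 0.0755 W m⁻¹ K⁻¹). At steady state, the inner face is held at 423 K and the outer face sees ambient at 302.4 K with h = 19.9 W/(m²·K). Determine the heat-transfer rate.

Q = 796 W

Resistance network (inner→outer):
  R_stainless steel = L/(kA) = 0.00785/(15.6·4.60) = 1.094×10^-4 K/W
  R_ceramic fibre blanket = L/(kA) = 0.0488/(0.0755·4.60) = 0.1405 K/W
  R_conv,out = 1/(hA) = 1/(19.9·4.60) = 0.01092 K/W
ΣR = 1.094×10^-4 + 0.1405 + 0.01092 = 0.1515 K/W
Q = ΔT/ΣR = (423 K − 302.4 K)/0.1515 = 796 W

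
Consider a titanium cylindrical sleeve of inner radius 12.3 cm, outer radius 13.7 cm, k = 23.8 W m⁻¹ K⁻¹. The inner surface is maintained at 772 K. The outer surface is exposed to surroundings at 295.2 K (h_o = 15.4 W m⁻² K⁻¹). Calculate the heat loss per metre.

Q' = 6.26 kW/m

Treat each layer as a resistance in series:
  R'_titanium = ln(0.137/0.123)/(2πk) = 0.1078/(2π·23.8) = 7.209×10^-4 m·K/W
  R'_conv,out = 1/(2πr h) = 1/(2π·0.137·15.4) = 0.07544 m·K/W
ΣR = 7.209×10^-4 + 0.07544 = 0.07616 m·K/W
Q' = ΔT/ΣR = (772 K − 295.2 K)/0.07616 = 6260 W/m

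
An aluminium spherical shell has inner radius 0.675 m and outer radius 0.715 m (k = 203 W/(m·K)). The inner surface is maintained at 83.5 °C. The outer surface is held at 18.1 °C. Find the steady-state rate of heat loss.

Q = 2.01×10^6 W

Q = 4πk·ΔT/(1/r₁ − 1/r₂) = 4π × 203 × 65.4 / (1/0.675 − 1/0.715) = 2.01×10^6 W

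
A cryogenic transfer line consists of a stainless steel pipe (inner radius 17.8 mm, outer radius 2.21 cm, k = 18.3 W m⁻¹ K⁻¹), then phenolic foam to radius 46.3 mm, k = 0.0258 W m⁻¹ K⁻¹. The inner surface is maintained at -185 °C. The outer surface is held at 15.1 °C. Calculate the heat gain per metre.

Q' = 43.8 W/m

Series thermal resistances, inner to outer:
  R'_stainless steel = ln(0.0221/0.0178)/(2πk) = 0.2164/(2π·18.3) = 0.001882 m·K/W
  R'_phenolic foam = ln(0.0463/0.0221)/(2πk) = 0.7396/(2π·0.0258) = 4.562 m·K/W
ΣR = 0.001882 + 4.562 = 4.564 m·K/W
Q' = ΔT/ΣR = (-185 °C − 15.1 °C)/4.564 = -43.8 W/m
(Negative Q' ⇒ heat flows inward; heat gain = 43.8 W/m.)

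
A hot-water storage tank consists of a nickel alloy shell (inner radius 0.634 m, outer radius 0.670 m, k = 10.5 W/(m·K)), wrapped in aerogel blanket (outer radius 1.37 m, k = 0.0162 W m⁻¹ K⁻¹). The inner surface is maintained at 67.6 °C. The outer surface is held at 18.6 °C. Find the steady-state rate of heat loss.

Series thermal resistances, inner to outer:
  R_nickel alloy = (1/0.634 − 1/0.670)/(4πk) = 0.08475/(4π·10.5) = 6.423×10^-4 K/W
  R_aerogel blanket = (1/0.670 − 1/1.37)/(4πk) = 0.7626/(4π·0.0162) = 3.746 K/W
ΣR = 6.423×10^-4 + 3.746 = 3.747 K/W
Q = ΔT/ΣR = (67.6 °C − 18.6 °C)/3.747 = 13.1 W

Q = 13.1 W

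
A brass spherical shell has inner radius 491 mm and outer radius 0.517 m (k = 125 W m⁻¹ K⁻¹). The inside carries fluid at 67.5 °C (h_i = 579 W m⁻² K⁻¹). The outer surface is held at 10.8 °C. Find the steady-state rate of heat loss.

Q = 89.2 kW

Resistance network (inner→outer):
  R_conv,in = 1/(4πr²h) = 1/(4π·0.491²·579) = 5.701×10^-4 K/W
  R_brass = (1/0.491 − 1/0.517)/(4πk) = 0.1024/(4π·125) = 6.521×10^-5 K/W
ΣR = 5.701×10^-4 + 6.521×10^-5 = 6.353×10^-4 K/W
Q = ΔT/ΣR = (67.5 °C − 10.8 °C)/6.353×10^-4 = 89200 W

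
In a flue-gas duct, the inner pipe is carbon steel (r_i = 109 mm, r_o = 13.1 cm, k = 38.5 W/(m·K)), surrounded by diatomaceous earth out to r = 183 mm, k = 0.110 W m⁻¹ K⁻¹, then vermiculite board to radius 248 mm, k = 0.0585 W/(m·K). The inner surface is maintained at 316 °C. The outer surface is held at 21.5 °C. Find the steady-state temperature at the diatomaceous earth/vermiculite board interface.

T = 207 °C

Resistance network (inner→outer):
  R'_carbon steel = ln(0.131/0.109)/(2πk) = 0.1838/(2π·38.5) = 7.600×10^-4 m·K/W
  R'_diatomaceous earth = ln(0.183/0.131)/(2πk) = 0.3343/(2π·0.110) = 0.4837 m·K/W
  R'_vermiculite board = ln(0.248/0.183)/(2πk) = 0.3039/(2π·0.0585) = 0.8269 m·K/W
ΣR = 7.600×10^-4 + 0.4837 + 0.8269 = 1.311 m·K/W
Q' = ΔT/ΣR = (316 °C − 21.5 °C)/1.311 = 224.6 W/m
From the inner boundary to the diatomaceous earth/vermiculite board interface, ΣR_partial = 0.4845 m·K/W.
T_interface = T_in − Q'·ΣR_partial = 316 °C − (224.6)(0.4845) = 207 °C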